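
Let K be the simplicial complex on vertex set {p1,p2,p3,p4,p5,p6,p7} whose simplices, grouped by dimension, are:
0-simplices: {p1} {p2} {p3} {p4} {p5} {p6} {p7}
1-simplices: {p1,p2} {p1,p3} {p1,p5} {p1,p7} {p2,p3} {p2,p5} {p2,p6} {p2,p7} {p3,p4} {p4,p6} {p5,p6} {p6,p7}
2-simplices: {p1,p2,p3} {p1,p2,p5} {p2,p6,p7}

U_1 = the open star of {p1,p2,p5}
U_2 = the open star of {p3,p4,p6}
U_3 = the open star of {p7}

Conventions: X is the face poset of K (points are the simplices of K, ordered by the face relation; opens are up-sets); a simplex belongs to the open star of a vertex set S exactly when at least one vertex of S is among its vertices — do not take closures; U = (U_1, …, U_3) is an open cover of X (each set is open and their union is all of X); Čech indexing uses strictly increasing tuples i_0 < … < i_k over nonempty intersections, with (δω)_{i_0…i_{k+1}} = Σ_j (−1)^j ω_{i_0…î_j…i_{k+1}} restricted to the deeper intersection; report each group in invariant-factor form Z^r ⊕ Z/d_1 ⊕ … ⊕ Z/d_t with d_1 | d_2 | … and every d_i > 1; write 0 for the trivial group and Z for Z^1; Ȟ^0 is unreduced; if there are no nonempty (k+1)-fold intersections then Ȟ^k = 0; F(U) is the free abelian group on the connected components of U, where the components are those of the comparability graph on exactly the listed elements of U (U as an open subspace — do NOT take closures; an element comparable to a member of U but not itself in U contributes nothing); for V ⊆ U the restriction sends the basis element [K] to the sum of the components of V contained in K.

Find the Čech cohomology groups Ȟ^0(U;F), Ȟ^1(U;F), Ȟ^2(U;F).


cover nerve:
  U1={{p1},{p2},{p5},{p1,p2},{p1,p3},{p1,p5},{p1,p7},{p2,p3},{p2,p5},{p2,p6},{p2,p7},{p5,p6},{p1,p2,p3},{p1,p2,p5},{p2,p6,p7}} U2={{p3},{p4},{p6},{p1,p3},{p2,p3},{p2,p6},{p3,p4},{p4,p6},{p5,p6},{p6,p7},{p1,p2,p3},{p2,p6,p7}} U3={{p7},{p1,p7},{p2,p7},{p6,p7},{p2,p6,p7}}
  U12={{p1,p3},{p2,p3},{p2,p6},{p5,p6},{p1,p2,p3},{p2,p6,p7}} U13={{p1,p7},{p2,p7},{p2,p6,p7}} U23={{p6,p7},{p2,p6,p7}}
  U123={{p2,p6,p7}}
components per intersection:
  U1: {{p1},{p2},{p5},{p1,p2},{p1,p3},{p1,p5},{p1,p7},{p2,p3},{p2,p5},{p2,p6},{p2,p7},{p5,p6},{p1,p2,p3},{p1,p2,p5},{p2,p6,p7}}
  U2: {{p3},{p4},{p6},{p1,p3},{p2,p3},{p2,p6},{p3,p4},{p4,p6},{p5,p6},{p6,p7},{p1,p2,p3},{p2,p6,p7}}
  U3: {{p7},{p1,p7},{p2,p7},{p6,p7},{p2,p6,p7}}
  U12: {{p1,p3},{p2,p3},{p1,p2,p3}} {{p2,p6},{p2,p6,p7}} {{p5,p6}}
  U13: {{p1,p7}} {{p2,p7},{p2,p6,p7}}
  U23: {{p6,p7},{p2,p6,p7}}
  U123: {{p2,p6,p7}}
C dims 3,6,1; δ0: rk 2, SNF 1^2; δ1: rk 1, SNF 1^1
Ȟ^0: (3−2)−0=1 ⇒ Z
Ȟ^1: (6−1)−2=3 ⇒ Z^3
Ȟ^2: (1−0)−1=0 ⇒ 0

Ȟ^0 = Z, Ȟ^1 = Z^3 and Ȟ^2 = 0


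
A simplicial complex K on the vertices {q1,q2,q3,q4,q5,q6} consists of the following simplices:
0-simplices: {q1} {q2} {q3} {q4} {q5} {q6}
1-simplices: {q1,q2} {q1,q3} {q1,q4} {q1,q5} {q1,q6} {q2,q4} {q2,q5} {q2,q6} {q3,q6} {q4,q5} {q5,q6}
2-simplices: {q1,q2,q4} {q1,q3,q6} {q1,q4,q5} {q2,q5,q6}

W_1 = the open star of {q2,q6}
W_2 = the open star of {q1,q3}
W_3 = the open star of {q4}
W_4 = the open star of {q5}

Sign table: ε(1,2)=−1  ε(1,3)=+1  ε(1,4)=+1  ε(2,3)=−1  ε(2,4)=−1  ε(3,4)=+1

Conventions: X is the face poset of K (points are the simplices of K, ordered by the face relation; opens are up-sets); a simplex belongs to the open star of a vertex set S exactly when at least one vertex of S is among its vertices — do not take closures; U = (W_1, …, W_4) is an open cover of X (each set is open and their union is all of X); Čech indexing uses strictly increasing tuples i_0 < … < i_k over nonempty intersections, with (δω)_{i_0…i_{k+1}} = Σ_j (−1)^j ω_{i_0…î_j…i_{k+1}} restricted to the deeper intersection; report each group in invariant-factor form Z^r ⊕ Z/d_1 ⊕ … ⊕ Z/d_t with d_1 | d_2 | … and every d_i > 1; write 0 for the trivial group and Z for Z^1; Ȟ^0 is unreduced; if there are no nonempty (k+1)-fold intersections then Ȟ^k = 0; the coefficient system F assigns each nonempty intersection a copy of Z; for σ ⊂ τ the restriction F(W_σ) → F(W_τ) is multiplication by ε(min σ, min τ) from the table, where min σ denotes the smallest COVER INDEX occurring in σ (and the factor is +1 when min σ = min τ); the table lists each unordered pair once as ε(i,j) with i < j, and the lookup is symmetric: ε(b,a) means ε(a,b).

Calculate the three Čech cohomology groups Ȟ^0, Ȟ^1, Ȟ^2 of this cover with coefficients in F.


Ȟ^0 = Z, Ȟ^1 = Z, Ȟ^2 = 0

nonempty intersections:
  W1={{q2},{q6},{q1,q2},{q1,q6},{q2,q4},{q2,q5},{q2,q6},{q3,q6},{q5,q6},{q1,q2,q4},{q1,q3,q6},{q2,q5,q6}} W2={{q1},{q3},{q1,q2},{q1,q3},{q1,q4},{q1,q5},{q1,q6},{q3,q6},{q1,q2,q4},{q1,q3,q6},{q1,q4,q5}} W3={{q4},{q1,q4},{q2,q4},{q4,q5},{q1,q2,q4},{q1,q4,q5}} W4={{q5},{q1,q5},{q2,q5},{q4,q5},{q5,q6},{q1,q4,q5},{q2,q5,q6}}
  W12={{q1,q2},{q1,q6},{q3,q6},{q1,q2,q4},{q1,q3,q6}} W13={{q2,q4},{q1,q2,q4}} W14={{q2,q5},{q5,q6},{q2,q5,q6}} W23={{q1,q4},{q1,q2,q4},{q1,q4,q5}} W24={{q1,q5},{q1,q4,q5}} W34={{q4,q5},{q1,q4,q5}}
  W123={{q1,q2,q4}} W234={{q1,q4,q5}}
C dims 4,6,2; δ0: rk 3, SNF 1^3; δ1: rk 2, SNF 1^2
Ȟ^0: (4−3)−0=1 ⇒ Z
Ȟ^1: (6−2)−3=1 ⇒ Z
Ȟ^2: (2−0)−2=0 ⇒ 0


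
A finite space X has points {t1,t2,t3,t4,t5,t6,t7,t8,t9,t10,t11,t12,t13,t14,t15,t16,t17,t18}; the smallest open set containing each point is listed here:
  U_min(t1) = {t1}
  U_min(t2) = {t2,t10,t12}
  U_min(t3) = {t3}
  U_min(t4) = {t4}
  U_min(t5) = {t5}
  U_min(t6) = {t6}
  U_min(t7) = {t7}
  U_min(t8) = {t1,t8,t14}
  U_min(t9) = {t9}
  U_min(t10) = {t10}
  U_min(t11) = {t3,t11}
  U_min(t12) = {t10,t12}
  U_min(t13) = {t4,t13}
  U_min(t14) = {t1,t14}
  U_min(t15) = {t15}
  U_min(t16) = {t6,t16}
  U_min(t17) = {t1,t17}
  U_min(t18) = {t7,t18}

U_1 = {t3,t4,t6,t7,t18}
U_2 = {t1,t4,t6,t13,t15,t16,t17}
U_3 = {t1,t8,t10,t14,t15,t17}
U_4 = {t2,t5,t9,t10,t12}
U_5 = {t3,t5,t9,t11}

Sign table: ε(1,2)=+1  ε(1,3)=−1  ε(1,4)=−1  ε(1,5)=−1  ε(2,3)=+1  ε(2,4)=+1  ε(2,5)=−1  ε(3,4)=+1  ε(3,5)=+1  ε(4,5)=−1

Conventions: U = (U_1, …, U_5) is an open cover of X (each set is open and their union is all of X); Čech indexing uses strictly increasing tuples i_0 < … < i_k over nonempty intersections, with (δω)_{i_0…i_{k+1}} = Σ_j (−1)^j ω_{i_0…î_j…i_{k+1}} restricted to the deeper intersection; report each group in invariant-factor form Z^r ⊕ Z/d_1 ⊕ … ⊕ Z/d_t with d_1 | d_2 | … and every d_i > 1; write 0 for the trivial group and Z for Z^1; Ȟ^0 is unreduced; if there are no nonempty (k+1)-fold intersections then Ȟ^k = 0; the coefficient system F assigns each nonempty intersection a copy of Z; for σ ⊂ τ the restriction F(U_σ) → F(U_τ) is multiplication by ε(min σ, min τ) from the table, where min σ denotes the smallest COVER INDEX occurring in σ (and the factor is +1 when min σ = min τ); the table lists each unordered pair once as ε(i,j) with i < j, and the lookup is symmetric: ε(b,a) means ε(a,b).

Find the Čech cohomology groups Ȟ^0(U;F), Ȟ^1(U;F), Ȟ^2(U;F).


Ȟ^0(U;F) ≅ Z; Ȟ^1(U;F) ≅ Z; Ȟ^2(U;F) ≅ 0

nonempty overlaps:
  U12={t4,t6} U15={t3} U23={t1,t15,t17} U34={t10} U45={t5,t9}
C dims 5,5; δ0: rk 4, SNF 1^4
degree 0: 5−4−0 = 1 → Ȟ^0 ≅ Z
degree 1: 5−0−4 = 1 → Ȟ^1 ≅ Z
degree 2: 0−0−0 = 0 → Ȟ^2 ≅ 0


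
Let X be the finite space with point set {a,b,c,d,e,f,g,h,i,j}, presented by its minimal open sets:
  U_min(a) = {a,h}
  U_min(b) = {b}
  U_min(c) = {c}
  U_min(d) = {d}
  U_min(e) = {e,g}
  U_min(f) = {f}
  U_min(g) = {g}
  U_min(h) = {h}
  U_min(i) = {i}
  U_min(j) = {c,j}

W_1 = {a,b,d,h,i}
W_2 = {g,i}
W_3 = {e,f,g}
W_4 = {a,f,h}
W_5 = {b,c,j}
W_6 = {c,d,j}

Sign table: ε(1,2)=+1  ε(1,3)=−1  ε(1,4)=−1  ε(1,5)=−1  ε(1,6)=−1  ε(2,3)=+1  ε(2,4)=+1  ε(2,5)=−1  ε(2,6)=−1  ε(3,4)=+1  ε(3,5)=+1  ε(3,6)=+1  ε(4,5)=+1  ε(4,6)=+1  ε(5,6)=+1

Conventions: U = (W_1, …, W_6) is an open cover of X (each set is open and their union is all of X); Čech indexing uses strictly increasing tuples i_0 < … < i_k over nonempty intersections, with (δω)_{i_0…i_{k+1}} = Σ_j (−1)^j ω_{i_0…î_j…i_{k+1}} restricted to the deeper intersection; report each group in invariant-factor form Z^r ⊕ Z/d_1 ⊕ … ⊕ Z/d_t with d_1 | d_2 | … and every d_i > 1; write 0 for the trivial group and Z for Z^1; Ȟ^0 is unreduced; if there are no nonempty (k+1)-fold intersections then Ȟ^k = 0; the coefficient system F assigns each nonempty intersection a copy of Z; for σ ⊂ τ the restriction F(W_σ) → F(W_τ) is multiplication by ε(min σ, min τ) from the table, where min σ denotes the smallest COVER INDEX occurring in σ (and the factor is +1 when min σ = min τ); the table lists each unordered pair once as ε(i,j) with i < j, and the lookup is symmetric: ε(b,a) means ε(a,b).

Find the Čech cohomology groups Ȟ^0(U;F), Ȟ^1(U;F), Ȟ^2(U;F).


cover nerve:
  W12={i} W14={a,h} W15={b} W16={d} W23={g} W34={f} W56={c,j}
C dims 6,7; δ0: rk 6, SNF 1^5·2
Ȟ^0: (6−6)−0=0 ⇒ 0
Ȟ^1: (7−0)−6=1 plus torsion [2] ⇒ Z ⊕ Z/2
Ȟ^2: (0−0)−0=0 ⇒ 0

Ȟ^0 ≅ 0,  Ȟ^1 ≅ Z ⊕ Z/2,  Ȟ^2 ≅ 0


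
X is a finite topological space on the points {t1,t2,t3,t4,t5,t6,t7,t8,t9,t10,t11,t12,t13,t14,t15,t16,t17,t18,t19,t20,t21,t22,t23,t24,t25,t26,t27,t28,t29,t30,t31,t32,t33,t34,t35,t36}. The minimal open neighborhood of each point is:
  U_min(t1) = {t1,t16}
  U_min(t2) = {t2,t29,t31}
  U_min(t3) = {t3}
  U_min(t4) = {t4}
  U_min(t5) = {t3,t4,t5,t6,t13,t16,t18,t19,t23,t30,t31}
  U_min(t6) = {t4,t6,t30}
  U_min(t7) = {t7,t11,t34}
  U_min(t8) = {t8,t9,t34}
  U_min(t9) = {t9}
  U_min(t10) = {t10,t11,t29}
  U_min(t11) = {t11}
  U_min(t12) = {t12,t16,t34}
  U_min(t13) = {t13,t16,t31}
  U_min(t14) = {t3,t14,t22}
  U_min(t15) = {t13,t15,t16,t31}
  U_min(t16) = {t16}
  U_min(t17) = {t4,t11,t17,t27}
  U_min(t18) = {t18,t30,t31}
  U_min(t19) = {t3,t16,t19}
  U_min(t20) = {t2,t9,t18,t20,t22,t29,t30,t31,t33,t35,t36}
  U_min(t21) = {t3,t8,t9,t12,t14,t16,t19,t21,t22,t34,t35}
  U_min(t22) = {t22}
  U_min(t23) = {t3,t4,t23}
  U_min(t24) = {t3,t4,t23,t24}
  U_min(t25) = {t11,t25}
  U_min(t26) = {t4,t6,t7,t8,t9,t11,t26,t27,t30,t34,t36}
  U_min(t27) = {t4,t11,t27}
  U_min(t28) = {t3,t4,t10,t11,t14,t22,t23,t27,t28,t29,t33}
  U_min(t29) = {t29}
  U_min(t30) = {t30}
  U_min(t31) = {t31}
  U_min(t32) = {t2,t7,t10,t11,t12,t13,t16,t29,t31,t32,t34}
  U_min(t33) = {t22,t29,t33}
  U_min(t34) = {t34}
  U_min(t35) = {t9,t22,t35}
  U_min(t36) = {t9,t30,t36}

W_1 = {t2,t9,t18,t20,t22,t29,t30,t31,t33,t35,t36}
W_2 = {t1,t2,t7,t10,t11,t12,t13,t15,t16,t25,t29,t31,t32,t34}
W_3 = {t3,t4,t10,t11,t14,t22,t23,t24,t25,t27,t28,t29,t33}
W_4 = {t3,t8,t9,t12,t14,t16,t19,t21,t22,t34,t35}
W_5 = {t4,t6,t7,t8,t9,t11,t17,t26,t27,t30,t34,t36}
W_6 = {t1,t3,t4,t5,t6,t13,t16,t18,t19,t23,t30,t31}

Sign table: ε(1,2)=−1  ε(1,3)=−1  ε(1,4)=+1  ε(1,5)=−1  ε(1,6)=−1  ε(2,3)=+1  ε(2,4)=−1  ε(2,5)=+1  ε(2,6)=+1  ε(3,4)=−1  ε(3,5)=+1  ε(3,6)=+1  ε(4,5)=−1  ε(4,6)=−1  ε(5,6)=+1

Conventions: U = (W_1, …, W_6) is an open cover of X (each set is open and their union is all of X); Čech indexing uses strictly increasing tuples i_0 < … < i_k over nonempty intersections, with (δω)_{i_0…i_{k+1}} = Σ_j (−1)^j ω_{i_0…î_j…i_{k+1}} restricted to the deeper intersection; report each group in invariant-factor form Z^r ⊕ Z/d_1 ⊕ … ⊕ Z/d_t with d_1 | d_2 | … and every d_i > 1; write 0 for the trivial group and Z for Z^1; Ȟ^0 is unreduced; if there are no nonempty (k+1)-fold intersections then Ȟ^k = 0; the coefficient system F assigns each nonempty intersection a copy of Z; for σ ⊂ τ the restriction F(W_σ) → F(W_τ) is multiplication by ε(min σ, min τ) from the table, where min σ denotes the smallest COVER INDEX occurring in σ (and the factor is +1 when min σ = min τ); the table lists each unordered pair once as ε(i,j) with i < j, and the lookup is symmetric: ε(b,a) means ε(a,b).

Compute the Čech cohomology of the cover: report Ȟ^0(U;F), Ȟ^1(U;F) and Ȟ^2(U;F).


Ȟ^0(U;F) ≅ Z; Ȟ^1(U;F) ≅ 0; Ȟ^2(U;F) ≅ Z/2

cover nerve:
  W12={t2,t29,t31} W13={t22,t29,t33} W14={t9,t22,t35} W15={t9,t30,t36} W16={t18,t30,t31} W23={t10,t11,t25,t29} W24={t12,t16,t34} W25={t7,t11,t34} W26={t1,t13,t16,t31} W34={t3,t14,t22} W35={t4,t11,t27} W36={t3,t4,t23} W45={t8,t9,t34} W46={t3,t16,t19} W56={t4,t6,t30}
  W123={t29} W126={t31} W134={t22} W145={t9} W156={t30} W235={t11} W245={t34} W246={t16} W346={t3} W356={t4}
C dims 6,15,10; δ0: rk 5, SNF 1^5; δ1: rk 10, SNF 1^9·2
Ȟ^0: (6−5)−0=1 ⇒ Z
Ȟ^1: (15−10)−5=0 ⇒ 0
Ȟ^2: (10−0)−10=0 plus torsion [2] ⇒ Z/2


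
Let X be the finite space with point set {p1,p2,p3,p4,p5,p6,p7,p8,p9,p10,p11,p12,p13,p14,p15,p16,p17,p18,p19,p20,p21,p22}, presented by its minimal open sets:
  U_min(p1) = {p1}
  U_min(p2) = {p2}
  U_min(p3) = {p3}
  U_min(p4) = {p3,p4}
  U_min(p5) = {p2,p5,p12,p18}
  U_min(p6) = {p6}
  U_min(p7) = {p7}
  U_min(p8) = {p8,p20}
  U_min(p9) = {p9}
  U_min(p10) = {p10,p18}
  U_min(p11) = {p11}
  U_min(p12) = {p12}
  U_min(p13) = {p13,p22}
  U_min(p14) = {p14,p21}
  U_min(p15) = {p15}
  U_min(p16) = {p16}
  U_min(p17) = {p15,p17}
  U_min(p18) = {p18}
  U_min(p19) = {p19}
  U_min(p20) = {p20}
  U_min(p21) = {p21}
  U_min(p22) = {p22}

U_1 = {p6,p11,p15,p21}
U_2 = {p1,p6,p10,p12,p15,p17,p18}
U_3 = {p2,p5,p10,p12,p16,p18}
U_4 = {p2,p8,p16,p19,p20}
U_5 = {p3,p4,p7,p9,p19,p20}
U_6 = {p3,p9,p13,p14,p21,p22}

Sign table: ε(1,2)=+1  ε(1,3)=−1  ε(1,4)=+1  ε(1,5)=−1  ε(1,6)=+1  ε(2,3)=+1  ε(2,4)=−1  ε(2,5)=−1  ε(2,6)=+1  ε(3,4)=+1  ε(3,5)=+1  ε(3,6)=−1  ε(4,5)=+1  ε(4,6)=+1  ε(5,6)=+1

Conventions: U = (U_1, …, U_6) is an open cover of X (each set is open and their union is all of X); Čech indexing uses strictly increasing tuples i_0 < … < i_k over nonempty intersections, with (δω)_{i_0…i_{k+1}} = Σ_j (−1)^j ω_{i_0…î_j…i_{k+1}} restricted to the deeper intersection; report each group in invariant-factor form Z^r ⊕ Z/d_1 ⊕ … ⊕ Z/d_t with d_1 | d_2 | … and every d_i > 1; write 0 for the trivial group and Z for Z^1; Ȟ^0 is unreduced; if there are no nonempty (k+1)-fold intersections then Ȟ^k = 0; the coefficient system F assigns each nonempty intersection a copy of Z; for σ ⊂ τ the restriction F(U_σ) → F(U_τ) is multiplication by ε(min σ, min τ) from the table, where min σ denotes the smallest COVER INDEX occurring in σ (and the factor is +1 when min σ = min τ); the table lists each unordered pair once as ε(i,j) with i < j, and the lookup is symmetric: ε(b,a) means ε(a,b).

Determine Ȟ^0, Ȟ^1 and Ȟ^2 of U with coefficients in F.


Ȟ^0 = Z, Ȟ^1 = Z and Ȟ^2 = 0

nonempty intersections:
  U12={p6,p15} U16={p21} U23={p10,p12,p18} U34={p2,p16} U45={p19,p20} U56={p3,p9}
C dims 6,6; δ0: rk 5, SNF 1^5
Ȟ^0: (6−5)−0=1 ⇒ Z
Ȟ^1: (6−0)−5=1 ⇒ Z
Ȟ^2: (0−0)−0=0 ⇒ 0


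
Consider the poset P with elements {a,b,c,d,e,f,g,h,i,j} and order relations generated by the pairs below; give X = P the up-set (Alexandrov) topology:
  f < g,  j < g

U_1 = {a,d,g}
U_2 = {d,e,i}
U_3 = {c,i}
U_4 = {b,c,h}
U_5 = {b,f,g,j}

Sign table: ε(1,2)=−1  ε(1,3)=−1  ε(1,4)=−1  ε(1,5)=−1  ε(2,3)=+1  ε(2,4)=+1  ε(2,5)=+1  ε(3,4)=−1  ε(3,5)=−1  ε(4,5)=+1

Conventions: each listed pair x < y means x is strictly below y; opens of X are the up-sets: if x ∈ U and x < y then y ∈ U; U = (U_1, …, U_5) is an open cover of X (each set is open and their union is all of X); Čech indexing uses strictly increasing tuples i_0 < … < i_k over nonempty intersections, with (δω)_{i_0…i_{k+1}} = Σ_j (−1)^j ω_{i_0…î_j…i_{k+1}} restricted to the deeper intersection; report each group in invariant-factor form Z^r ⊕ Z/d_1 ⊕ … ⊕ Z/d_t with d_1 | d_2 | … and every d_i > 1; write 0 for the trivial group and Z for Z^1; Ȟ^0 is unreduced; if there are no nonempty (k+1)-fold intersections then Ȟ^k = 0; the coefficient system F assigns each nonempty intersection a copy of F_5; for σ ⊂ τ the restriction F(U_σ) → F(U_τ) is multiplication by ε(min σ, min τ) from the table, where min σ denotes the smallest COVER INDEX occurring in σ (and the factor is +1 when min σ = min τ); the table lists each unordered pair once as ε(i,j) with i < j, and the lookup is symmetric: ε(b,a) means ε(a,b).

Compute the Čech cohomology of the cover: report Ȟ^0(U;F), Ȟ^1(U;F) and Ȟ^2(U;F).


nonempty overlaps:
  U12={d} U15={g} U23={i} U34={c} U45={b}
C dims 5,5; δ0: rk_F5 5
degree 0: 5−5−0 = 0 → Ȟ^0 ≅ 0
degree 1: 5−0−5 = 0 → Ȟ^1 ≅ 0
degree 2: 0−0−0 = 0 → Ȟ^2 ≅ 0

Ȟ^0 ≅ 0,  Ȟ^1 ≅ 0,  Ȟ^2 ≅ 0


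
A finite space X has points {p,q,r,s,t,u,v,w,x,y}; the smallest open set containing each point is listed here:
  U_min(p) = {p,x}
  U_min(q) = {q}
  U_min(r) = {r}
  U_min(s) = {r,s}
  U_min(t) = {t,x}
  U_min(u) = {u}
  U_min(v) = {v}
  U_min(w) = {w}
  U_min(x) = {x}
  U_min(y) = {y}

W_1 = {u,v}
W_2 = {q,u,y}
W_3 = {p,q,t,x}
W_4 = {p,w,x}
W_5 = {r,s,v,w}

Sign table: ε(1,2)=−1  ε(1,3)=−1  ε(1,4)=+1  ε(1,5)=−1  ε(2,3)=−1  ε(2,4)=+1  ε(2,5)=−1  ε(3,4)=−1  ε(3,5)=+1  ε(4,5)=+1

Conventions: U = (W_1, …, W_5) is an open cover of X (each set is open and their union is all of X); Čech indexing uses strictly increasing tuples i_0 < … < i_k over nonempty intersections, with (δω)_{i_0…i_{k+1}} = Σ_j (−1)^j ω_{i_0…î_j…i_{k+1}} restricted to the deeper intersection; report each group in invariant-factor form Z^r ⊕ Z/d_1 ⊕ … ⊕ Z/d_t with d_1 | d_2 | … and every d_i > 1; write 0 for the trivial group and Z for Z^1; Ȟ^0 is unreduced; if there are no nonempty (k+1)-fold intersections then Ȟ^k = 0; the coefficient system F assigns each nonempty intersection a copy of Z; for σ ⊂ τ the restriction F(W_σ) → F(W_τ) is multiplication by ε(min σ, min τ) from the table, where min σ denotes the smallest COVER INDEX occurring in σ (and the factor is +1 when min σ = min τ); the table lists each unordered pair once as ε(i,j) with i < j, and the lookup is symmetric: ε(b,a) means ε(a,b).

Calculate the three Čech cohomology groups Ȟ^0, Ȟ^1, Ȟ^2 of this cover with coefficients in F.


Ȟ^0 ≅ Z, Ȟ^1 ≅ Z, Ȟ^2 ≅ 0

nonempty overlaps:
  W12={u} W15={v} W23={q} W34={p,x} W45={w}
C dims 5,5; δ0: rk 4, SNF 1^4
degree 0: 5−4−0 = 1 → Ȟ^0 ≅ Z
degree 1: 5−0−4 = 1 → Ȟ^1 ≅ Z
degree 2: 0−0−0 = 0 → Ȟ^2 ≅ 0


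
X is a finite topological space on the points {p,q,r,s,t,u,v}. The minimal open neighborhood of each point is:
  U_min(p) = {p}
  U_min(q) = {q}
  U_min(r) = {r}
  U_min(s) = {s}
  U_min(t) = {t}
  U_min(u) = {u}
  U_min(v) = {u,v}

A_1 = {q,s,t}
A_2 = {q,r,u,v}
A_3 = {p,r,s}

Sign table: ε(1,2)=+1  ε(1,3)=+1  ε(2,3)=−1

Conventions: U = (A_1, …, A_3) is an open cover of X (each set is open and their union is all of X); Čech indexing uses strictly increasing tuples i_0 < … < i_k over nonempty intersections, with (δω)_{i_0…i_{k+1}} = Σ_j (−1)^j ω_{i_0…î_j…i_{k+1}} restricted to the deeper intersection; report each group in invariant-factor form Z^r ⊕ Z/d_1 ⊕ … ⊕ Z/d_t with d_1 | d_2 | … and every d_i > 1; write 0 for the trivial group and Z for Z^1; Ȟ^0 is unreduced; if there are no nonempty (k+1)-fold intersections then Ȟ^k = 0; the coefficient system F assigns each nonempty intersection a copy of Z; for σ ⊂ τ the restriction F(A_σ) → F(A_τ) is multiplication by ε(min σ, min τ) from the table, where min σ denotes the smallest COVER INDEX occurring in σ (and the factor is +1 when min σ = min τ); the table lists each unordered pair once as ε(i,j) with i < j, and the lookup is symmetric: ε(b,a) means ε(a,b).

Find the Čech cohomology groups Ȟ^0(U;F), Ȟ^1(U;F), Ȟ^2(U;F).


nonempty overlaps:
  A12={q} A13={s} A23={r}
C dims 3,3; δ0: rk 3, SNF 1^2·2
degree 0: 3−3−0 = 0 → Ȟ^0 ≅ 0
degree 1: 3−0−3 = 0 plus torsion [2] → Ȟ^1 ≅ Z/2
degree 2: 0−0−0 = 0 → Ȟ^2 ≅ 0

Ȟ^0(U;F) ≅ 0; Ȟ^1(U;F) ≅ Z/2; Ȟ^2(U;F) ≅ 0


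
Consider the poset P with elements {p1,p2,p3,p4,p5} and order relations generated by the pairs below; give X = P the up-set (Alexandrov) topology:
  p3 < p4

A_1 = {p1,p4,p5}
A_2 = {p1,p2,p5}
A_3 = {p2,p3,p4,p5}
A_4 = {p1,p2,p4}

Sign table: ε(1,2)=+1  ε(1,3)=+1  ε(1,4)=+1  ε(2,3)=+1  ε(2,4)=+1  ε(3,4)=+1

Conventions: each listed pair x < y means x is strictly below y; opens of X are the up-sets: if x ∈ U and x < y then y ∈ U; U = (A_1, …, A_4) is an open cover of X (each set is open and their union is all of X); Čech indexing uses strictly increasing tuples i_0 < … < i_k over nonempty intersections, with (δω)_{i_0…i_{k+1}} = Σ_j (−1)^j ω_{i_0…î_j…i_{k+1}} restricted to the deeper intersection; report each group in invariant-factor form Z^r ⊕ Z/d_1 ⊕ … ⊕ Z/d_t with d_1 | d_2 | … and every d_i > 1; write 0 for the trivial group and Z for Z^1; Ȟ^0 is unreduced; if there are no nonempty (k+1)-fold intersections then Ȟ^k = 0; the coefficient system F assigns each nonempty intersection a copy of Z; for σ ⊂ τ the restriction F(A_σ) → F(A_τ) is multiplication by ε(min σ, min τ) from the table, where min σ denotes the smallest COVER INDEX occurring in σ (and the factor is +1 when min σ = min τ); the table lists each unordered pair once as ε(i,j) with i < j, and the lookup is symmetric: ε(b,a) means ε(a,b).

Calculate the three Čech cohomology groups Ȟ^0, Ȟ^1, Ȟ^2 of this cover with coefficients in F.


nonempty overlaps:
  A12={p1,p5} A13={p4,p5} A14={p1,p4} A23={p2,p5} A24={p1,p2} A34={p2,p4}
  A123={p5} A124={p1} A134={p4} A234={p2}
C dims 4,6,4; δ0: rk 3, SNF 1^3; δ1: rk 3, SNF 1^3
degree 0: 4−3−0 = 1 → Ȟ^0 ≅ Z
degree 1: 6−3−3 = 0 → Ȟ^1 ≅ 0
degree 2: 4−0−3 = 1 → Ȟ^2 ≅ Z

Ȟ^0(U;F) ≅ Z; Ȟ^1(U;F) ≅ 0; Ȟ^2(U;F) ≅ Z


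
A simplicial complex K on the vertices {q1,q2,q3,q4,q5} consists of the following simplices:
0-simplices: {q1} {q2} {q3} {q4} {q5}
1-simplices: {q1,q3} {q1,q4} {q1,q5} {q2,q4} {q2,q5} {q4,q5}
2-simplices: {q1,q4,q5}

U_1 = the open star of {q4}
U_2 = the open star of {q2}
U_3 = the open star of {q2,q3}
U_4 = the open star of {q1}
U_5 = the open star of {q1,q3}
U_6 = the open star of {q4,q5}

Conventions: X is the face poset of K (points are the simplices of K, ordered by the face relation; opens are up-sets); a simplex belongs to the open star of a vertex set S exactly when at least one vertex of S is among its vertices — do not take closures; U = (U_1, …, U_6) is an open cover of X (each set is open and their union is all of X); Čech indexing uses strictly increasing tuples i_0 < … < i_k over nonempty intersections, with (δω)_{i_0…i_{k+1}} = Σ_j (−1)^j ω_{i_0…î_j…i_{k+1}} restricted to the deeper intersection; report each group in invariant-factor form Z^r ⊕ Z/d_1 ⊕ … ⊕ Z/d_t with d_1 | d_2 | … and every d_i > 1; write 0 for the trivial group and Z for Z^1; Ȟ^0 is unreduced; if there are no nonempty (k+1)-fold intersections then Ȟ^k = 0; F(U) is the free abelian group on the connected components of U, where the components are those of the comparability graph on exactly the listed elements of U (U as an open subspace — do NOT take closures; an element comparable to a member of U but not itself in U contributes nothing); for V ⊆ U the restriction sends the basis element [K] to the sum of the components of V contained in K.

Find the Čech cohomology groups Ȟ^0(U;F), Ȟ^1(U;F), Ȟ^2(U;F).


nerve of the cover:
  U1={{q4},{q1,q4},{q2,q4},{q4,q5},{q1,q4,q5}} U2={{q2},{q2,q4},{q2,q5}} U3={{q2},{q3},{q1,q3},{q2,q4},{q2,q5}} U4={{q1},{q1,q3},{q1,q4},{q1,q5},{q1,q4,q5}} U5={{q1},{q3},{q1,q3},{q1,q4},{q1,q5},{q1,q4,q5}} U6={{q4},{q5},{q1,q4},{q1,q5},{q2,q4},{q2,q5},{q4,q5},{q1,q4,q5}}
  U12={{q2,q4}} U13={{q2,q4}} U14={{q1,q4},{q1,q4,q5}} U15={{q1,q4},{q1,q4,q5}} U16={{q4},{q1,q4},{q2,q4},{q4,q5},{q1,q4,q5}} U23={{q2},{q2,q4},{q2,q5}} U26={{q2,q4},{q2,q5}} U34={{q1,q3}} U35={{q3},{q1,q3}} U36={{q2,q4},{q2,q5}} U45={{q1},{q1,q3},{q1,q4},{q1,q5},{q1,q4,q5}} U46={{q1,q4},{q1,q5},{q1,q4,q5}} U56={{q1,q4},{q1,q5},{q1,q4,q5}}
  U123={{q2,q4}} U126={{q2,q4}} U136={{q2,q4}} U145={{q1,q4},{q1,q4,q5}} U146={{q1,q4},{q1,q4,q5}} U156={{q1,q4},{q1,q4,q5}} U236={{q2,q4},{q2,q5}} U345={{q1,q3}} U456={{q1,q4},{q1,q5},{q1,q4,q5}}
  U1236={{q2,q4}} U1456={{q1,q4},{q1,q4,q5}}
components per intersection:
  U1: {{q4},{q1,q4},{q2,q4},{q4,q5},{q1,q4,q5}}
  U2: {{q2},{q2,q4},{q2,q5}}
  U3: {{q2},{q2,q4},{q2,q5}} {{q3},{q1,q3}}
  U4: {{q1},{q1,q3},{q1,q4},{q1,q5},{q1,q4,q5}}
  U5: {{q1},{q3},{q1,q3},{q1,q4},{q1,q5},{q1,q4,q5}}
  U6: {{q4},{q5},{q1,q4},{q1,q5},{q2,q4},{q2,q5},{q4,q5},{q1,q4,q5}}
  U12: {{q2,q4}}
  U13: {{q2,q4}}
  U14: {{q1,q4},{q1,q4,q5}}
  U15: {{q1,q4},{q1,q4,q5}}
  U16: {{q4},{q1,q4},{q2,q4},{q4,q5},{q1,q4,q5}}
  U23: {{q2},{q2,q4},{q2,q5}}
  U26: {{q2,q4}} {{q2,q5}}
  U34: {{q1,q3}}
  U35: {{q3},{q1,q3}}
  U36: {{q2,q4}} {{q2,q5}}
  U45: {{q1},{q1,q3},{q1,q4},{q1,q5},{q1,q4,q5}}
  U46: {{q1,q4},{q1,q5},{q1,q4,q5}}
  U56: {{q1,q4},{q1,q5},{q1,q4,q5}}
  U123: {{q2,q4}}
  U126: {{q2,q4}}
  U136: {{q2,q4}}
  U145: {{q1,q4},{q1,q4,q5}}
  U146: {{q1,q4},{q1,q4,q5}}
  U156: {{q1,q4},{q1,q4,q5}}
  U236: {{q2,q4}} {{q2,q5}}
  U345: {{q1,q3}}
  U456: {{q1,q4},{q1,q5},{q1,q4,q5}}
  U1236: {{q2,q4}}
  U1456: {{q1,q4},{q1,q4,q5}}
C dims 7,15,10,2; δ0: rk 6, SNF 1^6; δ1: rk 8, SNF 1^8; δ2: rk 2, SNF 1^2
Ȟ^0 = (7 − 6) − 0 = 1, so Ȟ^0 ≅ Z
Ȟ^1 = (15 − 8) − 6 = 1, so Ȟ^1 ≅ Z
Ȟ^2 = (10 − 2) − 8 = 0, so Ȟ^2 ≅ 0

Ȟ^0(U;F) ≅ Z, Ȟ^1(U;F) ≅ Z, Ȟ^2(U;F) ≅ 0


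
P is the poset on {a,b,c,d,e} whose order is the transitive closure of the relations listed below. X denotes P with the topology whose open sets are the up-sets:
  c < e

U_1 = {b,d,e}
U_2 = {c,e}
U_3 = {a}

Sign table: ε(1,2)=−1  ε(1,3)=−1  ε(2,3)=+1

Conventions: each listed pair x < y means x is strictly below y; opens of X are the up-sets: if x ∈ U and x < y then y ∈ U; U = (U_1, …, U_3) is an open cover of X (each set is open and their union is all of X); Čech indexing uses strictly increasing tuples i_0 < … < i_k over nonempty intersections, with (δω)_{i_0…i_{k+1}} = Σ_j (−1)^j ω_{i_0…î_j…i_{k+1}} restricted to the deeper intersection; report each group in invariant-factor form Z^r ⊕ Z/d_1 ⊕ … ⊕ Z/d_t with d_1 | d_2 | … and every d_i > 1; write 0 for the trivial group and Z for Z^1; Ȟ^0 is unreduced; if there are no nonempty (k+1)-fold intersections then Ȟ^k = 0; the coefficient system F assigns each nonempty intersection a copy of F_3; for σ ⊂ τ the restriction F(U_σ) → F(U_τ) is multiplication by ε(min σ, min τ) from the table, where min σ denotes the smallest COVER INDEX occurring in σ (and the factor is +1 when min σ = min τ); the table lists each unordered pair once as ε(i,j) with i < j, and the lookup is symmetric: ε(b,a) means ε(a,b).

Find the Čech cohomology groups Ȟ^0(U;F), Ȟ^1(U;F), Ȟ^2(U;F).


nerve of the cover:
  U12={e}
C dims 3,1; δ0: rk_F3 1
Ȟ^0 = (3 − 1) − 0 = 2, so Ȟ^0 ≅ Z/3 ⊕ Z/3
Ȟ^1 = (1 − 0) − 1 = 0, so Ȟ^1 ≅ 0
Ȟ^2 = (0 − 0) − 0 = 0, so Ȟ^2 ≅ 0

Ȟ^0 = Z/3 ⊕ Z/3; Ȟ^1 = 0; Ȟ^2 = 0


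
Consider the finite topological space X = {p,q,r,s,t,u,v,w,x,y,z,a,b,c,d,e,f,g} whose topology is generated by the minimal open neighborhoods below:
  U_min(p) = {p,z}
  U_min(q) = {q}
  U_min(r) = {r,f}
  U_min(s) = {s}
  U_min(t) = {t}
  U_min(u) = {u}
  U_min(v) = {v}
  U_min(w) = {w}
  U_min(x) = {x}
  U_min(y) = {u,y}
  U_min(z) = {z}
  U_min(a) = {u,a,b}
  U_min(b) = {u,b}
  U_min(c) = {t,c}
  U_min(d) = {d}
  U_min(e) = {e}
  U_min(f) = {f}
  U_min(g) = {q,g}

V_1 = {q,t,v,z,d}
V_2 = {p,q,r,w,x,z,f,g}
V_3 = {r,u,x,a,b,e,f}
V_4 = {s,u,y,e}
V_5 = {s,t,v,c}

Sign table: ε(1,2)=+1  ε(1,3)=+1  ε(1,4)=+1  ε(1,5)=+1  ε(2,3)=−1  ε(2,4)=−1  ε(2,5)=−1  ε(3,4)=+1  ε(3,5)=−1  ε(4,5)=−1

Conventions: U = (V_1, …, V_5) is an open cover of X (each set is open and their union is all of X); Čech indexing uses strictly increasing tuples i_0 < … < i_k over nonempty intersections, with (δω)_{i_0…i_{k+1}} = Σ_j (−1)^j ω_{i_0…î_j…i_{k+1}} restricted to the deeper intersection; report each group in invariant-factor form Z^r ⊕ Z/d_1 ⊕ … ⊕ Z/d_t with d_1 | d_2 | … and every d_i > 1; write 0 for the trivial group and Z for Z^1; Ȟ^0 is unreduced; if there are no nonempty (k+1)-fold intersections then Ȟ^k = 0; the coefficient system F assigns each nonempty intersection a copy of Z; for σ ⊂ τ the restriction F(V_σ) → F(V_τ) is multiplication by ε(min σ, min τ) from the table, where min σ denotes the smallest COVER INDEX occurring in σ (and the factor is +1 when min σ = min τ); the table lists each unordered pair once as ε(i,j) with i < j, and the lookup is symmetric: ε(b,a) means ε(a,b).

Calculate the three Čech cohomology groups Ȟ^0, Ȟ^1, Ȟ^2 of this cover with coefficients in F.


nerve of the cover:
  V12={q,z} V15={t,v} V23={r,x,f} V34={u,e} V45={s}
C dims 5,5; δ0: rk 4, SNF 1^4
Ȟ^0 = (5 − 4) − 0 = 1, so Ȟ^0 ≅ Z
Ȟ^1 = (5 − 0) − 4 = 1, so Ȟ^1 ≅ Z
Ȟ^2 = (0 − 0) − 0 = 0, so Ȟ^2 ≅ 0

Ȟ^0(U;F) ≅ Z,  Ȟ^1(U;F) ≅ Z,  Ȟ^2(U;F) ≅ 0


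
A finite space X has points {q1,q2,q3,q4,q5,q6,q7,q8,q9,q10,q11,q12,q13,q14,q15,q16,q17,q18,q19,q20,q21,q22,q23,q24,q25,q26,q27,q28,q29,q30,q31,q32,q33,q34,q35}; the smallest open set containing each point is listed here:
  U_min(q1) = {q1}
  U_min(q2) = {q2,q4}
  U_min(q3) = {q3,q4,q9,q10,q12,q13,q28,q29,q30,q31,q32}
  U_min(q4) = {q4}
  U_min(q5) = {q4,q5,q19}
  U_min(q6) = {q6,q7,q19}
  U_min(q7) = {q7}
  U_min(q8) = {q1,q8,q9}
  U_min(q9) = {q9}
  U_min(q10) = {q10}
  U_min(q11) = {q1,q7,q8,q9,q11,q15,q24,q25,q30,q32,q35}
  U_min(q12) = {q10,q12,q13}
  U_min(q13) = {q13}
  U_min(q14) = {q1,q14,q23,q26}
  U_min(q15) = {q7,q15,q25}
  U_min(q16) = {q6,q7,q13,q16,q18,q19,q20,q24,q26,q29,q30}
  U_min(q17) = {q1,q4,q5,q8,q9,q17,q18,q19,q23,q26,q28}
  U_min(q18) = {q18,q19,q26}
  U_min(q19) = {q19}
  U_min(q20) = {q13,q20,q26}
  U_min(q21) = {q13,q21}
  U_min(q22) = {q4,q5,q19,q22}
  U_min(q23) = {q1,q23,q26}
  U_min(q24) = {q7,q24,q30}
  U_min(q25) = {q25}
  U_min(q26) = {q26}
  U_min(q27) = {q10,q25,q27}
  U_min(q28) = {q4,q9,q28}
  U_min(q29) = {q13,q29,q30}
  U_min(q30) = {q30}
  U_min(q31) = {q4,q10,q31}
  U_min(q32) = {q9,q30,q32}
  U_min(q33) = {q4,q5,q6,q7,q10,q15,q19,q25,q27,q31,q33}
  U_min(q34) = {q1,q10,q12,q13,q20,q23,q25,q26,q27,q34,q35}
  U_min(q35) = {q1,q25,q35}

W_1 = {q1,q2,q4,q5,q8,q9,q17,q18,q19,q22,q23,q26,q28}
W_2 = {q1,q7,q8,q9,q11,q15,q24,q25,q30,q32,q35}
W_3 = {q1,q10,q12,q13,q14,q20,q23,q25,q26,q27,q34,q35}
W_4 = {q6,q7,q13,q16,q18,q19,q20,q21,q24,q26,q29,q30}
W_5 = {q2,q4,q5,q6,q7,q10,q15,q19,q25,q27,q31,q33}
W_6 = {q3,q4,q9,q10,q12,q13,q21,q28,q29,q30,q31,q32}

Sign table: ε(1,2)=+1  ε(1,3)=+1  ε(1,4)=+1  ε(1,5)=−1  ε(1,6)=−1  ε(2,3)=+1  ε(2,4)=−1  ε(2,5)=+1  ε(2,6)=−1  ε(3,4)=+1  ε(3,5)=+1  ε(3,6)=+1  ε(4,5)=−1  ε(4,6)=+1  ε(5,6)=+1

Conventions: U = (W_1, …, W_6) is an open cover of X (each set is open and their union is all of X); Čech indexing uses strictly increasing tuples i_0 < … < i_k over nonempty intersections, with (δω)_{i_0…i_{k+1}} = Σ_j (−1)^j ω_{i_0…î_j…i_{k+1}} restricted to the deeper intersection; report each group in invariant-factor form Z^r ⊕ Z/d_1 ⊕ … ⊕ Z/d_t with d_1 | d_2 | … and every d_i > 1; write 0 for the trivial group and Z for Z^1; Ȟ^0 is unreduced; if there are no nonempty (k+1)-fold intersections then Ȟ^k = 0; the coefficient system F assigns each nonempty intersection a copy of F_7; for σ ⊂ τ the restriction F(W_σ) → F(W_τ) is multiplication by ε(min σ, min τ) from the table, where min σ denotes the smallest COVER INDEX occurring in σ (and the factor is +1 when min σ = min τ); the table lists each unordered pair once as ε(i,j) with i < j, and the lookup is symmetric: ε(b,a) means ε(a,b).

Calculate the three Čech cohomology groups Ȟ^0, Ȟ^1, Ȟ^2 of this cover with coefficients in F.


Ȟ^0 ≅ 0; Ȟ^1 ≅ 0; Ȟ^2 ≅ Z/7

intersection data:
  W12={q1,q8,q9} W13={q1,q23,q26} W14={q18,q19,q26} W15={q2,q4,q5,q19} W16={q4,q9,q28} W23={q1,q25,q35} W24={q7,q24,q30} W25={q7,q15,q25} W26={q9,q30,q32} W34={q13,q20,q26} W35={q10,q25,q27} W36={q10,q12,q13} W45={q6,q7,q19} W46={q13,q21,q29,q30} W56={q4,q10,q31}
  W123={q1} W126={q9} W134={q26} W145={q19} W156={q4} W235={q25} W245={q7} W246={q30} W346={q13} W356={q10}
C dims 6,15,10; δ0: rk_F7 6; δ1: rk_F7 9
Ȟ^0 = (6 − 6) − 0 = 0, so Ȟ^0 ≅ 0
Ȟ^1 = (15 − 9) − 6 = 0, so Ȟ^1 ≅ 0
Ȟ^2 = (10 − 0) − 9 = 1, so Ȟ^2 ≅ Z/7


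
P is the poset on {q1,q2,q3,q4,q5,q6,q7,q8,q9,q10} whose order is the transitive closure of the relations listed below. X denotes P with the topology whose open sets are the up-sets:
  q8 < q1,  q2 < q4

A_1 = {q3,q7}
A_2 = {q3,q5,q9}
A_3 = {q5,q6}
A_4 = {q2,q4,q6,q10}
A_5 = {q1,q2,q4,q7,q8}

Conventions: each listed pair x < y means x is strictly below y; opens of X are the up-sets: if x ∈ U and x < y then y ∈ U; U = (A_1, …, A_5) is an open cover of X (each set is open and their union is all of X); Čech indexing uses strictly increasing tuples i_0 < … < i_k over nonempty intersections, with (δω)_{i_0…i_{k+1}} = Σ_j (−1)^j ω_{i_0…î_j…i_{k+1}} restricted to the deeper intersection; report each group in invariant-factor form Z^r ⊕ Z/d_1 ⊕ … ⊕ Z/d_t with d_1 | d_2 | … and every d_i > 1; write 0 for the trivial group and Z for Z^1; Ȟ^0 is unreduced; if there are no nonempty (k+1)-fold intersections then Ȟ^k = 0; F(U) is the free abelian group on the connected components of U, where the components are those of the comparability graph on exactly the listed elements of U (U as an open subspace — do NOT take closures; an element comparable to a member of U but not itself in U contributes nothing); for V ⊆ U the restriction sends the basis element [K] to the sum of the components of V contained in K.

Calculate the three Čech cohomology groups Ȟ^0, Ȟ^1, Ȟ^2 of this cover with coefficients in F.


Ȟ^0 = Z^8, Ȟ^1 = 0, Ȟ^2 = 0

nonempty overlaps:
  A12={q3} A15={q7} A23={q5} A34={q6} A45={q2,q4}
components per intersection:
  A1: {q3} {q7}
  A2: {q3} {q5} {q9}
  A3: {q5} {q6}
  A4: {q2,q4} {q6} {q10}
  A5: {q1,q8} {q2,q4} {q7}
  A12: {q3}
  A15: {q7}
  A23: {q5}
  A34: {q6}
  A45: {q2,q4}
C dims 13,5; δ0: rk 5, SNF 1^5
degree 0: 13−5−0 = 8 → Ȟ^0 ≅ Z^8
degree 1: 5−0−5 = 0 → Ȟ^1 ≅ 0
degree 2: 0−0−0 = 0 → Ȟ^2 ≅ 0


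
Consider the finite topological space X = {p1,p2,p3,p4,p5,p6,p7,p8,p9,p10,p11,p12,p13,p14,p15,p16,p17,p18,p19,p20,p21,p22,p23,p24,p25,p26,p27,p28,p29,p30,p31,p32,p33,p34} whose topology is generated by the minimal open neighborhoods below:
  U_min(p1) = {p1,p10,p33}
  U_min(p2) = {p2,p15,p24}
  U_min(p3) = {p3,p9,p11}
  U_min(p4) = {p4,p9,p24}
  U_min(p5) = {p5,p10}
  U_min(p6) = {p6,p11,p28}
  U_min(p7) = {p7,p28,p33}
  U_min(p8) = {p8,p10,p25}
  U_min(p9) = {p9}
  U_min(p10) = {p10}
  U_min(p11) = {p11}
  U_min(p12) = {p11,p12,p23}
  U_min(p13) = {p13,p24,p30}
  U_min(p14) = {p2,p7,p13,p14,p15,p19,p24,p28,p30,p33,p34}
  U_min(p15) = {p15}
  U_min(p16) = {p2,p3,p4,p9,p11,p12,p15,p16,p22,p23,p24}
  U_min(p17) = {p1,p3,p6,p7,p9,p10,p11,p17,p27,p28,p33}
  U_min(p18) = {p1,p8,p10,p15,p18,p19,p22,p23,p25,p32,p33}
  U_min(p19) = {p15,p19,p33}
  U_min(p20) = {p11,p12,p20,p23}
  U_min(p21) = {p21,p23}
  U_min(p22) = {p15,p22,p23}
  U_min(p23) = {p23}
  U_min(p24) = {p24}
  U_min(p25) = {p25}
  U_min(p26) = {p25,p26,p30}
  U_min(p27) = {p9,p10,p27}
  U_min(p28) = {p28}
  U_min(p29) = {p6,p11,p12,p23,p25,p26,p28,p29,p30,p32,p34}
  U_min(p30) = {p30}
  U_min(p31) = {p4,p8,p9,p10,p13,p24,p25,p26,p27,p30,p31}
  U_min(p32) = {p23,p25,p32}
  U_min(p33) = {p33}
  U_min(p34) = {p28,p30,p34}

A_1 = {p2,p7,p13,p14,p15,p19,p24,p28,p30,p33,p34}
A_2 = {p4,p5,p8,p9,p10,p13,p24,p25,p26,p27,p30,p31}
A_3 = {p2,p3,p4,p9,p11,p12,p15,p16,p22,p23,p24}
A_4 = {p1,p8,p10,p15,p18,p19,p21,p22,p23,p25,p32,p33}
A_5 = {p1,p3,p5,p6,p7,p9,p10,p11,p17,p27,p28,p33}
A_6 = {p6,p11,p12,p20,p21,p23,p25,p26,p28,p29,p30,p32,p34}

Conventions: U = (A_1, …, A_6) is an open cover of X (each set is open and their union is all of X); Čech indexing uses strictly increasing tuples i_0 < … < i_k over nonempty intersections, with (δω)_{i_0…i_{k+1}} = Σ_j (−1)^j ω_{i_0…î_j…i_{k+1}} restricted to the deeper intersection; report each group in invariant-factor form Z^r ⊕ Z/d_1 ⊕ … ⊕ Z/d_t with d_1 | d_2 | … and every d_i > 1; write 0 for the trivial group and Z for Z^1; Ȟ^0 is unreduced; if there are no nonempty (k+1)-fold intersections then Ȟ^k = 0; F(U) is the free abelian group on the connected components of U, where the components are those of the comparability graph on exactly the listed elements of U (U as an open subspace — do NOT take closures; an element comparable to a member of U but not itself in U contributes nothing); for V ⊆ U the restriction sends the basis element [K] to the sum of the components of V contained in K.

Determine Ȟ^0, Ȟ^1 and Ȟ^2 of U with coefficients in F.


Ȟ^0 ≅ Z, Ȟ^1 ≅ 0, Ȟ^2 ≅ Z/2

nerve simplices:
  A12={p13,p24,p30} A13={p2,p15,p24} A14={p15,p19,p33} A15={p7,p28,p33} A16={p28,p30,p34} A23={p4,p9,p24} A24={p8,p10,p25} A25={p5,p9,p10,p27} A26={p25,p26,p30} A34={p15,p22,p23} A35={p3,p9,p11} A36={p11,p12,p23} A45={p1,p10,p33} A46={p21,p23,p25,p32} A56={p6,p11,p28}
  A123={p24} A126={p30} A134={p15} A145={p33} A156={p28} A235={p9} A245={p10} A246={p25} A346={p23} A356={p11}
components per intersection:
  A1: {p2,p7,p13,p14,p15,p19,p24,p28,p30,p33,p34}
  A2: {p4,p5,p8,p9,p10,p13,p24,p25,p26,p27,p30,p31}
  A3: {p2,p3,p4,p9,p11,p12,p15,p16,p22,p23,p24}
  A4: {p1,p8,p10,p15,p18,p19,p21,p22,p23,p25,p32,p33}
  A5: {p1,p3,p5,p6,p7,p9,p10,p11,p17,p27,p28,p33}
  A6: {p6,p11,p12,p20,p21,p23,p25,p26,p28,p29,p30,p32,p34}
  A12: {p13,p24,p30}
  A13: {p2,p15,p24}
  A14: {p15,p19,p33}
  A15: {p7,p28,p33}
  A16: {p28,p30,p34}
  A23: {p4,p9,p24}
  A24: {p8,p10,p25}
  A25: {p5,p9,p10,p27}
  A26: {p25,p26,p30}
  A34: {p15,p22,p23}
  A35: {p3,p9,p11}
  A36: {p11,p12,p23}
  A45: {p1,p10,p33}
  A46: {p21,p23,p25,p32}
  A56: {p6,p11,p28}
  A123: {p24}
  A126: {p30}
  A134: {p15}
  A145: {p33}
  A156: {p28}
  A235: {p9}
  A245: {p10}
  A246: {p25}
  A346: {p23}
  A356: {p11}
C dims 6,15,10; δ0: rk 5, SNF 1^5; δ1: rk 10, SNF 1^9·2
degree 0: 6−5−0 = 1 → Ȟ^0 ≅ Z
degree 1: 15−10−5 = 0 → Ȟ^1 ≅ 0
degree 2: 10−0−10 = 0 plus torsion [2] → Ȟ^2 ≅ Z/2


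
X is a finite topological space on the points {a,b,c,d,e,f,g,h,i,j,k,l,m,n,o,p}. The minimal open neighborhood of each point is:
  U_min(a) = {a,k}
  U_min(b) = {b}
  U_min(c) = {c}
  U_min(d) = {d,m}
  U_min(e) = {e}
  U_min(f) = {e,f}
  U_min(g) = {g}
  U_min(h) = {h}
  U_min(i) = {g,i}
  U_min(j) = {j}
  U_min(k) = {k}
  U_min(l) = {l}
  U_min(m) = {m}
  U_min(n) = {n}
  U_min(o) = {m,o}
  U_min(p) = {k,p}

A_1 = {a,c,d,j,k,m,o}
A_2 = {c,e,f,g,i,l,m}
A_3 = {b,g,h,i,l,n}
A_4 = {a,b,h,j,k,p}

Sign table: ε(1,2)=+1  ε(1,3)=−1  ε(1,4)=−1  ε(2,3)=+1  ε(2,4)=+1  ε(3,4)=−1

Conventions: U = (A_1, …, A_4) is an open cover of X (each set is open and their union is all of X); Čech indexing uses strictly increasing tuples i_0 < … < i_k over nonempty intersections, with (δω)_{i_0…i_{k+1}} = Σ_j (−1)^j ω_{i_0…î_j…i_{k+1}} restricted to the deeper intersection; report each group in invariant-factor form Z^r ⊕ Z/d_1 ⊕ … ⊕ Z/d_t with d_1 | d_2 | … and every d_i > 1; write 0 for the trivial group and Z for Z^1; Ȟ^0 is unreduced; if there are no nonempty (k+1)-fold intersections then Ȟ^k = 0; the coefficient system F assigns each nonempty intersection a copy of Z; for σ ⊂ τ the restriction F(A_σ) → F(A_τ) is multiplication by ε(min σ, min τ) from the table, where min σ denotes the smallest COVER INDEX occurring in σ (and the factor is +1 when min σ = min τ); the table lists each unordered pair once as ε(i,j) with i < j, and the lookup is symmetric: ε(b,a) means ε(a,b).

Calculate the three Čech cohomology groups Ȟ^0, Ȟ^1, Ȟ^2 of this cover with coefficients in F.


nonempty intersections:
  A12={c,m} A14={a,j,k} A23={g,i,l} A34={b,h}
C dims 4,4; δ0: rk 3, SNF 1^3
Ȟ^0: (4−3)−0=1 ⇒ Z
Ȟ^1: (4−0)−3=1 ⇒ Z
Ȟ^2: (0−0)−0=0 ⇒ 0

Ȟ^0 ≅ Z, Ȟ^1 ≅ Z and Ȟ^2 ≅ 0
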